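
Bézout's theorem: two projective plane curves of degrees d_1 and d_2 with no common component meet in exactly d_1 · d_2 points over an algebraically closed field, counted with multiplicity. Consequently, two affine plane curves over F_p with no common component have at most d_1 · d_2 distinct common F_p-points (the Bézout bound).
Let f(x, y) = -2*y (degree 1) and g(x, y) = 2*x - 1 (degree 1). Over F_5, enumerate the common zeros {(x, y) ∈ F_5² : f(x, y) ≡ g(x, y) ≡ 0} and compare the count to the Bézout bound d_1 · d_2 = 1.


Common zeros: {(3, 0)}; count = 1; Bézout bound = 1.

deg(f) = 1, deg(g) = 1, so Bézout bound = 1.
Scan x ∈ F_5. For each x, list the y ∈ F_5 with f(x, y) ≡ 0 and those with g(x, y) ≡ 0 (mod 5); the common zeros in that column are the intersection.
  x = 0: f ≡ 0 at y ∈ {0}; g ≡ 0 at y ∈ ∅; common: ∅.
  x = 1: f ≡ 0 at y ∈ {0}; g ≡ 0 at y ∈ ∅; common: ∅.
  x = 2: f ≡ 0 at y ∈ {0}; g ≡ 0 at y ∈ ∅; common: ∅.
  x = 3: f ≡ 0 at y ∈ {0}; g ≡ 0 at y ∈ {0, 1, 2, 3, 4}; common: {0}.
  x = 4: f ≡ 0 at y ∈ {0}; g ≡ 0 at y ∈ ∅; common: ∅.
Collecting: common zeros = {(3, 0)}, so the count is 1.
Comparison with the Bézout bound: 1 ≤ 1 = deg(f)·deg(g), as expected for curves with no common component (the bound is attained).


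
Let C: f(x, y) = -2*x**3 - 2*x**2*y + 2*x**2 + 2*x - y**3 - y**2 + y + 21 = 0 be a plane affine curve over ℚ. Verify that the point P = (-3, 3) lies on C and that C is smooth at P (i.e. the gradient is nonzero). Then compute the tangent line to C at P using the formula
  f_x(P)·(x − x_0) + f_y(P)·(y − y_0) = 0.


Tangent line at P: -28*x - 50*y + 66 = 0.

Step 1: f(-3, 3) = 0, so P lies on C.
Step 2: partial derivatives
  f_x(x, y) = -6*x**2 - 4*x*y + 4*x + 2, f_y(x, y) = -2*x**2 - 3*y**2 - 2*y + 1.
  f_x(P) = -28, f_y(P) = -50 (gradient nonzero, so P is smooth).
Step 3: tangent line at P: -28·(x − -3) + -50·(y − 3) = 0.
Expanding: -28*x - 50*y + 66 = 0.


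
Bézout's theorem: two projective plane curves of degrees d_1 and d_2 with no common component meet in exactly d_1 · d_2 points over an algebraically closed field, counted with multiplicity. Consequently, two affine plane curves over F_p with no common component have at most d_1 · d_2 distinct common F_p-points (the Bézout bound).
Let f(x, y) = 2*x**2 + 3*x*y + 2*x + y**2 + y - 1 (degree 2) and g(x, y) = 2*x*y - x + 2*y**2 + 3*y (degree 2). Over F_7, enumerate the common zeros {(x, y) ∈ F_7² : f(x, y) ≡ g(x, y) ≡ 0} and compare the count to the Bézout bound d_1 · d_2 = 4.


Common zeros: {(6, 5)}; count = 1; Bézout bound = 4.

deg(f) = 2, deg(g) = 2, so Bézout bound = 4.
Scan x ∈ F_7. For each x, list the y ∈ F_7 with f(x, y) ≡ 0 and those with g(x, y) ≡ 0 (mod 7); the common zeros in that column are the intersection.
  x = 0: f ≡ 0 at y ∈ ∅; g ≡ 0 at y ∈ {0, 2}; common: ∅.
  x = 1: f ≡ 0 at y ∈ {4, 6}; g ≡ 0 at y ∈ ∅; common: ∅.
  x = 2: f ≡ 0 at y ∈ ∅; g ≡ 0 at y ∈ {1, 6}; common: ∅.
  x = 3: f ≡ 0 at y ∈ {5, 6}; g ≡ 0 at y ∈ {3}; common: ∅.
  x = 4: f ≡ 0 at y ∈ ∅; g ≡ 0 at y ∈ ∅; common: ∅.
  x = 5: f ≡ 0 at y ∈ ∅; g ≡ 0 at y ∈ ∅; common: ∅.
  x = 6: f ≡ 0 at y ∈ {4, 5}; g ≡ 0 at y ∈ {5}; common: {5}.
Collecting: common zeros = {(6, 5)}, so the count is 1.
Comparison with the Bézout bound: 1 ≤ 4 = deg(f)·deg(g), as expected for curves with no common component (the affine F_7-count falls short of the bound because intersections may lie at infinity, over extension fields, or carry multiplicity).


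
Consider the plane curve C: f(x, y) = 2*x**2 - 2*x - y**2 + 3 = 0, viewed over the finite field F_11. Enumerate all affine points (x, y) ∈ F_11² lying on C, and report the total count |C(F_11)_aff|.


Affine F_11-points: {(0, 5), (0, 6), (1, 5), (1, 6), (3, 2), (3, 9), (4, 4), (4, 7), (8, 4), (8, 7), (9, 2), (9, 9)}; count = 12.

For each of the 121 pairs (x, y) ∈ F_11², evaluate f(x, y) mod 11. Record the zeros.
  x = 0: [0↦3, 1↦2, 2↦10, 3↦5, 4↦9, 5↦0, 6↦0, 7↦9, 8↦5, 9↦10, 10↦2]  zeros at y ∈ {5, 6}
  x = 1: [0↦3, 1↦2, 2↦10, 3↦5, 4↦9, 5↦0, 6↦0, 7↦9, 8↦5, 9↦10, 10↦2]  zeros at y ∈ {5, 6}
  x = 2: [0↦7, 1↦6, 2↦3, 3↦9, 4↦2, 5↦4, 6↦4, 7↦2, 8↦9, 9↦3, 10↦6]  zeros at y ∈ ∅
  x = 3: [0↦4, 1↦3, 2↦0, 3↦6, 4↦10, 5↦1, 6↦1, 7↦10, 8↦6, 9↦0, 10↦3]  zeros at y ∈ {2, 9}
  x = 4: [0↦5, 1↦4, 2↦1, 3↦7, 4↦0, 5↦2, 6↦2, 7↦0, 8↦7, 9↦1, 10↦4]  zeros at y ∈ {4, 7}
  x = 5: [0↦10, 1↦9, 2↦6, 3↦1, 4↦5, 5↦7, 6↦7, 7↦5, 8↦1, 9↦6, 10↦9]  zeros at y ∈ ∅
  x = 6: [0↦8, 1↦7, 2↦4, 3↦10, 4↦3, 5↦5, 6↦5, 7↦3, 8↦10, 9↦4, 10↦7]  zeros at y ∈ ∅
  x = 7: [0↦10, 1↦9, 2↦6, 3↦1, 4↦5, 5↦7, 6↦7, 7↦5, 8↦1, 9↦6, 10↦9]  zeros at y ∈ ∅
  x = 8: [0↦5, 1↦4, 2↦1, 3↦7, 4↦0, 5↦2, 6↦2, 7↦0, 8↦7, 9↦1, 10↦4]  zeros at y ∈ {4, 7}
  x = 9: [0↦4, 1↦3, 2↦0, 3↦6, 4↦10, 5↦1, 6↦1, 7↦10, 8↦6, 9↦0, 10↦3]  zeros at y ∈ {2, 9}
  x = 10: [0↦7, 1↦6, 2↦3, 3↦9, 4↦2, 5↦4, 6↦4, 7↦2, 8↦9, 9↦3, 10↦6]  zeros at y ∈ ∅
Collecting zeros: affine points = {(0, 5), (0, 6), (1, 5), (1, 6), (3, 2), (3, 9), (4, 4), (4, 7), (8, 4), (8, 7), (9, 2), (9, 9)}.
Total count |C(F_11)_aff| = 12.


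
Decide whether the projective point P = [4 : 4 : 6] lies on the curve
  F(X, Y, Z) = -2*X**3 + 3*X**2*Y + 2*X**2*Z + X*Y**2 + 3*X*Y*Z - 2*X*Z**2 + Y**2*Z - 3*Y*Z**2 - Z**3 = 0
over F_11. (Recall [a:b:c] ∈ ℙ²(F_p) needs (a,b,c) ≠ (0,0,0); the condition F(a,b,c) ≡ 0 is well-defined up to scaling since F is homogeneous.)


F(4,4,6) ≡ 10 (mod 11); P is NOT on the curve.

Evaluate F(4, 4, 6) term-by-term (mod 11).
  -2*X**3 ↦ -2·64·1·1 = -128
  3*X**2*Y ↦ 3·16·4·1 = 192
  2*X**2*Z ↦ 2·16·1·6 = 192
  X*Y**2 ↦ 1·4·16·1 = 64
  3*X*Y*Z ↦ 3·4·4·6 = 288
  -2*X*Z**2 ↦ -2·4·1·36 = -288
  Y**2*Z ↦ 1·1·16·6 = 96
  -3*Y*Z**2 ↦ -3·1·4·36 = -432
  -Z**3 ↦ -1·1·1·216 = -216
Sum: F(4, 4, 6) = (-128) + (192) + (192) + (64) + (288) + (-288) + (96) + (-432) + (-216) = -232.
Reducing mod 11: -232 ≡ 10 (mod 11).
Since F(a, b, c) ≡ 10 ≠ 0 (mod 11), P does NOT lie on the curve.


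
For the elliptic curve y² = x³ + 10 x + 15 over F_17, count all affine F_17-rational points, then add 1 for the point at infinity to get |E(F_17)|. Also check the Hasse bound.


Affine points = {(0, 7), (0, 10), (1, 3), (1, 14), (2, 3), (2, 14), (3, 2), (3, 15), (4, 0), (6, 6), (6, 11), (9, 1), (9, 16), (13, 8), (13, 9), (14, 3), (14, 14), (15, 2), (15, 15), (16, 2), (16, 15)}; affine count = 21; |E(F_17)| = 22.

Discriminant check: Δ ∝ 4a³ + 27b² = 4·10³ + 27·15² = 4·1000 + 27·225 ≡ 11 (mod 17). Nonzero ⇒ E is nonsingular.
For each x ∈ F_17, compute rhs = x³ + 10·x + 15 mod 17, then count y ∈ F_17 with y² ≡ rhs.
  x = 0: rhs = 15, matching y values: 7, 10 (2 points).
  x = 1: rhs = 9, matching y values: 3, 14 (2 points).
  x = 2: rhs = 9, matching y values: 3, 14 (2 points).
  x = 3: rhs = 4, matching y values: 2, 15 (2 points).
  x = 4: rhs = 0, matching y values: 0 (1 points).
  x = 5: rhs = 3, matching y values: none (0 points).
  x = 6: rhs = 2, matching y values: 6, 11 (2 points).
  x = 7: rhs = 3, matching y values: none (0 points).
  x = 8: rhs = 12, matching y values: none (0 points).
  x = 9: rhs = 1, matching y values: 1, 16 (2 points).
  x = 10: rhs = 10, matching y values: none (0 points).
  x = 11: rhs = 11, matching y values: none (0 points).
  x = 12: rhs = 10, matching y values: none (0 points).
  x = 13: rhs = 13, matching y values: 8, 9 (2 points).
  x = 14: rhs = 9, matching y values: 3, 14 (2 points).
  x = 15: rhs = 4, matching y values: 2, 15 (2 points).
  x = 16: rhs = 4, matching y values: 2, 15 (2 points).
Total affine count: 21.
Full point count |E(F_17)| = 21 + 1 = 22.
Hasse bound: |22 − (17+1)| = |4| = 4 ≤ 2√17 ≈ 8.2462 ✓.


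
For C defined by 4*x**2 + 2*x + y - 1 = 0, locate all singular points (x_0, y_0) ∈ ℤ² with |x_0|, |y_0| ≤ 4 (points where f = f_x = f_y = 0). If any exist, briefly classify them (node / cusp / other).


No singular points in the scanned grid; C is smooth there.

Compute partial derivatives:
  f_x = 8*x + 2.
  f_y = 1.
f_y = 1 is a nonzero constant, so f_y never vanishes: no point (x, y) can satisfy f = f_x = f_y = 0. In particular no (x, y) ∈ {−4, ..., 4}² is singular; the curve is smooth.


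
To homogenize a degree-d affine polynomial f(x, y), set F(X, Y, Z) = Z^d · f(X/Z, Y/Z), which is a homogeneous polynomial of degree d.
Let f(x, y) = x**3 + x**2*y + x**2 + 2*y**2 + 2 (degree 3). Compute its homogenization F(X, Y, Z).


F(X, Y, Z) = X**3 + X**2*Y + X**2*Z + 2*Y**2*Z + 2*Z**3

deg(f) = 3.
Substitute x = X/Z, y = Y/Z into f, then multiply by Z^3.
  monomial 1·x^3·y^0 ↦ 1·X^3·Y^0·Z^0.
  monomial 1·x^2·y^1 ↦ 1·X^2·Y^1·Z^0.
  monomial 1·x^2·y^0 ↦ 1·X^2·Y^0·Z^1.
  monomial 2·x^0·y^2 ↦ 2·X^0·Y^2·Z^1.
  monomial 2·x^0·y^0 ↦ 2·X^0·Y^0·Z^3.
Collecting: F(X, Y, Z) = X**3 + X**2*Y + X**2*Z + 2*Y**2*Z + 2*Z**3.


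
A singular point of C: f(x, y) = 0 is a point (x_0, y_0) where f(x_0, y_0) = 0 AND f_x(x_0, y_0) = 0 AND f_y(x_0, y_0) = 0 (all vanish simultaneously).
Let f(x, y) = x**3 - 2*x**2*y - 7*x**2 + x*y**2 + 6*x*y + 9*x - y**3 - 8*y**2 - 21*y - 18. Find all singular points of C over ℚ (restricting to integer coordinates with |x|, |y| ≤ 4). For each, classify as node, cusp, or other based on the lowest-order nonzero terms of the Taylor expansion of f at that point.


Singular points: {(0, -3)}; classification: node.

Compute partial derivatives:
  f_x = 3*x**2 - 4*x*y - 14*x + y**2 + 6*y + 9.
  f_y = -2*x**2 + 2*x*y + 6*x - 3*y**2 - 16*y - 21.
Scan x_0 ∈ {−4, ..., 4}. For each x_0, f_y(x_0, y) is a polynomial in y; find its integer roots y ∈ {−4, ..., 4}, then test f_x and f at those candidates.
  x = -4: f_y(-4, y) = -3*y**2 - 24*y - 77; no integer root y with |y| ≤ 4.
  x = -3: f_y(-3, y) = -3*y**2 - 22*y - 57; no integer root y with |y| ≤ 4.
  x = -2: f_y(-2, y) = -3*y**2 - 20*y - 41; no integer root y with |y| ≤ 4.
  x = -1: f_y(-1, y) = -3*y**2 - 18*y - 29; no integer root y with |y| ≤ 4.
  x = 0: f_y(0, y) = -3*y**2 - 16*y - 21; vanishes at y ∈ {-3}. (0, -3): f_x = 0, f = 0 — SINGULAR.
  x = 1: f_y(1, y) = -3*y**2 - 14*y - 17; no integer root y with |y| ≤ 4.
  x = 2: f_y(2, y) = -3*y**2 - 12*y - 17; no integer root y with |y| ≤ 4.
  x = 3: f_y(3, y) = -3*y**2 - 10*y - 21; no integer root y with |y| ≤ 4.
  x = 4: f_y(4, y) = -3*y**2 - 8*y - 29; no integer root y with |y| ≤ 4.
Only singular point on the grid: (0, -3).
Classify: substitute x = 0 + u, y = -3 + v and expand: f = u**3 - 2*u**2*v - u**2 + u*v**2 - v**3 + v**2.
No constant or linear terms (consistent with a singular point). Quadratic part: -u**2 + v**2. Cubic part: u**3 - 2*u**2*v + u*v**2 - v**3.
The quadratic part v**2 - u**2 = (v − u)(v + u) splits into two distinct linear factors, so there are two distinct tangent lines y − -3 = ±(x − 0) — this is a node (ordinary double point).
Classification: node.


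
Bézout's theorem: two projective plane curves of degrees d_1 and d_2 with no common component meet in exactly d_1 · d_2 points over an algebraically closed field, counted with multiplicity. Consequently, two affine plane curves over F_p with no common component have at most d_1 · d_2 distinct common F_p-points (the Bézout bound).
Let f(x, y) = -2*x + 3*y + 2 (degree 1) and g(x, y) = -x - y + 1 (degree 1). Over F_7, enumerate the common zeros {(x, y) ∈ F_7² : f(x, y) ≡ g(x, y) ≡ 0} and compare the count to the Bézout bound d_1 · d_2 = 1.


Common zeros: {(1, 0)}; count = 1; Bézout bound = 1.

deg(f) = 1, deg(g) = 1, so Bézout bound = 1.
Scan x ∈ F_7. For each x, list the y ∈ F_7 with f(x, y) ≡ 0 and those with g(x, y) ≡ 0 (mod 7); the common zeros in that column are the intersection.
  x = 0: f ≡ 0 at y ∈ {4}; g ≡ 0 at y ∈ {1}; common: ∅.
  x = 1: f ≡ 0 at y ∈ {0}; g ≡ 0 at y ∈ {0}; common: {0}.
  x = 2: f ≡ 0 at y ∈ {3}; g ≡ 0 at y ∈ {6}; common: ∅.
  x = 3: f ≡ 0 at y ∈ {6}; g ≡ 0 at y ∈ {5}; common: ∅.
  x = 4: f ≡ 0 at y ∈ {2}; g ≡ 0 at y ∈ {4}; common: ∅.
  x = 5: f ≡ 0 at y ∈ {5}; g ≡ 0 at y ∈ {3}; common: ∅.
  x = 6: f ≡ 0 at y ∈ {1}; g ≡ 0 at y ∈ {2}; common: ∅.
Collecting: common zeros = {(1, 0)}, so the count is 1.
Comparison with the Bézout bound: 1 ≤ 1 = deg(f)·deg(g), as expected for curves with no common component (the bound is attained).


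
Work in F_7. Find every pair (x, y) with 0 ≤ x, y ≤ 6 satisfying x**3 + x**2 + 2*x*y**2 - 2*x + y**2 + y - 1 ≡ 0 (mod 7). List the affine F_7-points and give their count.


Affine F_7-points: {(2, 0), (2, 4), (3, 6), (4, 5)}; count = 4.

For each of the 49 pairs (x, y) ∈ F_7², evaluate f(x, y) mod 7. Record the zeros.
  x = 0: [0↦6, 1↦1, 2↦5, 3↦4, 4↦5, 5↦1, 6↦6]  zeros at y ∈ ∅
  x = 1: [0↦6, 1↦3, 2↦6, 3↦1, 4↦2, 5↦2, 6↦1]  zeros at y ∈ ∅
  x = 2: [0↦0, 1↦6, 2↦1, 3↦6, 4↦0, 5↦4, 6↦4]  zeros at y ∈ {0, 4}
  x = 3: [0↦1, 1↦2, 2↦3, 3↦4, 4↦5, 5↦6, 6↦0]  zeros at y ∈ {6}
  x = 4: [0↦1, 1↦4, 2↦4, 3↦1, 4↦2, 5↦0, 6↦2]  zeros at y ∈ {5}
  x = 5: [0↦6, 1↦4, 2↦3, 3↦3, 4↦4, 5↦6, 6↦2]  zeros at y ∈ ∅
  x = 6: [0↦1, 1↦1, 2↦6, 3↦2, 4↦3, 5↦2, 6↦6]  zeros at y ∈ ∅
Collecting zeros: affine points = {(2, 0), (2, 4), (3, 6), (4, 5)}.
Total count |C(F_7)_aff| = 4.


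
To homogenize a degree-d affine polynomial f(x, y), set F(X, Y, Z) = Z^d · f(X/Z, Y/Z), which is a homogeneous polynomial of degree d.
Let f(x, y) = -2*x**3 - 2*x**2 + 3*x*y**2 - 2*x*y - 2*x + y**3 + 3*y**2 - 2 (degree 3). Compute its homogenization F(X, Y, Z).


F(X, Y, Z) = -2*X**3 - 2*X**2*Z + 3*X*Y**2 - 2*X*Y*Z - 2*X*Z**2 + Y**3 + 3*Y**2*Z - 2*Z**3

deg(f) = 3.
Substitute x = X/Z, y = Y/Z into f, then multiply by Z^3.
  monomial -2·x^3·y^0 ↦ -2·X^3·Y^0·Z^0.
  monomial -2·x^2·y^0 ↦ -2·X^2·Y^0·Z^1.
  monomial 3·x^1·y^2 ↦ 3·X^1·Y^2·Z^0.
  monomial -2·x^1·y^1 ↦ -2·X^1·Y^1·Z^1.
  monomial -2·x^1·y^0 ↦ -2·X^1·Y^0·Z^2.
  monomial 1·x^0·y^3 ↦ 1·X^0·Y^3·Z^0.
  monomial 3·x^0·y^2 ↦ 3·X^0·Y^2·Z^1.
  monomial -2·x^0·y^0 ↦ -2·X^0·Y^0·Z^3.
Collecting: F(X, Y, Z) = -2*X**3 - 2*X**2*Z + 3*X*Y**2 - 2*X*Y*Z - 2*X*Z**2 + Y**3 + 3*Y**2*Z - 2*Z**3.


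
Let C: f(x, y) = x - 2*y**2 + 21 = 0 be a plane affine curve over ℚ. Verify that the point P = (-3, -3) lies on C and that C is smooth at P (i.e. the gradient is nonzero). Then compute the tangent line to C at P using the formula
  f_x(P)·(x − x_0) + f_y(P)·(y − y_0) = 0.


Tangent line at P: x + 12*y + 39 = 0.

Step 1: f(-3, -3) = 0, so P lies on C.
Step 2: partial derivatives
  f_x(x, y) = 1, f_y(x, y) = -4*y.
  f_x(P) = 1, f_y(P) = 12 (gradient nonzero, so P is smooth).
Step 3: tangent line at P: 1·(x − -3) + 12·(y − -3) = 0.
Expanding: x + 12*y + 39 = 0.


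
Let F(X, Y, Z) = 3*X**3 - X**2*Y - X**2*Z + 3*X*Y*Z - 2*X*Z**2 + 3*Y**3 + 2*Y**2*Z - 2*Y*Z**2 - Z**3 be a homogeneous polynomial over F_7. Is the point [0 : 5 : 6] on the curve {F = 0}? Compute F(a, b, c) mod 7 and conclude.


F(0,5,6) ≡ 1 (mod 7); P is NOT on the curve.

Evaluate F(0, 5, 6) term-by-term (mod 7).
  3*X**3 ↦ 3·0·1·1 = 0
  -X**2*Y ↦ -1·0·5·1 = 0
  -X**2*Z ↦ -1·0·1·6 = 0
  3*X*Y*Z ↦ 3·0·5·6 = 0
  -2*X*Z**2 ↦ -2·0·1·36 = 0
  3*Y**3 ↦ 3·1·125·1 = 375
  2*Y**2*Z ↦ 2·1·25·6 = 300
  -2*Y*Z**2 ↦ -2·1·5·36 = -360
  -Z**3 ↦ -1·1·1·216 = -216
Sum: F(0, 5, 6) = (0) + (0) + (0) + (0) + (0) + (375) + (300) + (-360) + (-216) = 99.
Reducing mod 7: 99 ≡ 1 (mod 7).
Since F(a, b, c) ≡ 1 ≠ 0 (mod 7), P does NOT lie on the curve.


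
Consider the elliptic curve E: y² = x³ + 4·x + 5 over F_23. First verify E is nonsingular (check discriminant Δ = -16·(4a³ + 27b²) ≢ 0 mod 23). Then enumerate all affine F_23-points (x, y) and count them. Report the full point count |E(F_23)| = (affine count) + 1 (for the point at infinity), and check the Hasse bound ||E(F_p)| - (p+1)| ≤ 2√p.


Affine points = {(4, 4), (4, 19), (5, 9), (5, 14), (7, 10), (7, 13), (11, 0), (13, 0), (15, 6), (15, 17), (16, 5), (16, 18), (17, 8), (17, 15), (20, 9), (20, 14), (21, 9), (21, 14), (22, 0)}; affine count = 19; |E(F_23)| = 20.

Discriminant check: Δ ∝ 4a³ + 27b² = 4·4³ + 27·5² = 4·64 + 27·25 ≡ 11 (mod 23). Nonzero ⇒ E is nonsingular.
For each x ∈ F_23, compute rhs = x³ + 4·x + 5 mod 23, then count y ∈ F_23 with y² ≡ rhs.
  x = 0: rhs = 5, matching y values: none (0 points).
  x = 1: rhs = 10, matching y values: none (0 points).
  x = 2: rhs = 21, matching y values: none (0 points).
  x = 3: rhs = 21, matching y values: none (0 points).
  x = 4: rhs = 16, matching y values: 4, 19 (2 points).
  x = 5: rhs = 12, matching y values: 9, 14 (2 points).
  x = 6: rhs = 15, matching y values: none (0 points).
  x = 7: rhs = 8, matching y values: 10, 13 (2 points).
  x = 8: rhs = 20, matching y values: none (0 points).
  x = 9: rhs = 11, matching y values: none (0 points).
  x = 10: rhs = 10, matching y values: none (0 points).
  x = 11: rhs = 0, matching y values: 0 (1 points).
  x = 12: rhs = 10, matching y values: none (0 points).
  x = 13: rhs = 0, matching y values: 0 (1 points).
  x = 14: rhs = 22, matching y values: none (0 points).
  x = 15: rhs = 13, matching y values: 6, 17 (2 points).
  x = 16: rhs = 2, matching y values: 5, 18 (2 points).
  x = 17: rhs = 18, matching y values: 8, 15 (2 points).
  x = 18: rhs = 21, matching y values: none (0 points).
  x = 19: rhs = 17, matching y values: none (0 points).
  x = 20: rhs = 12, matching y values: 9, 14 (2 points).
  x = 21: rhs = 12, matching y values: 9, 14 (2 points).
  x = 22: rhs = 0, matching y values: 0 (1 points).
Total affine count: 19.
Full point count |E(F_23)| = 19 + 1 = 20.
Hasse bound: |20 − (23+1)| = |-4| = 4 ≤ 2√23 ≈ 9.5917 ✓.


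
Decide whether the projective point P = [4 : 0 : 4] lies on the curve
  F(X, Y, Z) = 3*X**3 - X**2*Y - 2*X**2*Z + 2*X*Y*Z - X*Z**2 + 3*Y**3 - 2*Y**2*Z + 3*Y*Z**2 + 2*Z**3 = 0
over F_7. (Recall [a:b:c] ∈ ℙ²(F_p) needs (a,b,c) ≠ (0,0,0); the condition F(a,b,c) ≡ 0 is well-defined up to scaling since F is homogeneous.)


F(4,0,4) ≡ 2 (mod 7); P is NOT on the curve.

Evaluate F(4, 0, 4) term-by-term (mod 7).
  3*X**3 ↦ 3·64·1·1 = 192
  -X**2*Y ↦ -1·16·0·1 = 0
  -2*X**2*Z ↦ -2·16·1·4 = -128
  2*X*Y*Z ↦ 2·4·0·4 = 0
  -X*Z**2 ↦ -1·4·1·16 = -64
  3*Y**3 ↦ 3·1·0·1 = 0
  -2*Y**2*Z ↦ -2·1·0·4 = 0
  3*Y*Z**2 ↦ 3·1·0·16 = 0
  2*Z**3 ↦ 2·1·1·64 = 128
Sum: F(4, 0, 4) = (192) + (0) + (-128) + (0) + (-64) + (0) + (0) + (0) + (128) = 128.
Reducing mod 7: 128 ≡ 2 (mod 7).
Since F(a, b, c) ≡ 2 ≠ 0 (mod 7), P does NOT lie on the curve.


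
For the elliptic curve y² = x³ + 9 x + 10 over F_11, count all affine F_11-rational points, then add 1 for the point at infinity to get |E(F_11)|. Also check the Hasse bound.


Affine points = {(1, 3), (1, 8), (2, 5), (2, 6), (3, 3), (3, 8), (4, 0), (5, 2), (5, 9), (6, 4), (6, 7), (7, 3), (7, 8), (8, 0), (10, 0)}; affine count = 15; |E(F_11)| = 16.

Discriminant check: Δ ∝ 4a³ + 27b² = 4·9³ + 27·10² = 4·729 + 27·100 ≡ 6 (mod 11). Nonzero ⇒ E is nonsingular.
For each x ∈ F_11, compute rhs = x³ + 9·x + 10 mod 11, then count y ∈ F_11 with y² ≡ rhs.
  x = 0: rhs = 10, matching y values: none (0 points).
  x = 1: rhs = 9, matching y values: 3, 8 (2 points).
  x = 2: rhs = 3, matching y values: 5, 6 (2 points).
  x = 3: rhs = 9, matching y values: 3, 8 (2 points).
  x = 4: rhs = 0, matching y values: 0 (1 points).
  x = 5: rhs = 4, matching y values: 2, 9 (2 points).
  x = 6: rhs = 5, matching y values: 4, 7 (2 points).
  x = 7: rhs = 9, matching y values: 3, 8 (2 points).
  x = 8: rhs = 0, matching y values: 0 (1 points).
  x = 9: rhs = 6, matching y values: none (0 points).
  x = 10: rhs = 0, matching y values: 0 (1 points).
Total affine count: 15.
Full point count |E(F_11)| = 15 + 1 = 16.
Hasse bound: |16 − (11+1)| = |4| = 4 ≤ 2√11 ≈ 6.6332 ✓.


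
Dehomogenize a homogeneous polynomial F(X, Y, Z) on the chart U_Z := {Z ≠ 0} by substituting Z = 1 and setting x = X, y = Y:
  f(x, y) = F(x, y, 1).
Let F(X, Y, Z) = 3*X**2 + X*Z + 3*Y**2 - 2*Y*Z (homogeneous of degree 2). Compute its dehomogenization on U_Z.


f(x, y) = 3*x**2 + x + 3*y**2 - 2*y

On U_Z we set Z = 1. Each monomial c·X^i·Y^j·Z^k in F becomes c·x^i·y^j·1^k = c·x^i·y^j.
Substituting Z = 1: F(X, Y, 1) = 3*x**2 + x + 3*y**2 - 2*y.
Note: deg(f) ≤ deg(F) = 2; strict inequality happens when F is divisible by Z (lost terms).


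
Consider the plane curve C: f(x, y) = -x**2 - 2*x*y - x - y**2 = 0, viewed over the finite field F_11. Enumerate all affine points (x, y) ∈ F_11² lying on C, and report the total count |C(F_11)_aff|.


Affine F_11-points: {(0, 0), (2, 1), (2, 6), (6, 1), (6, 9), (7, 2), (7, 6), (8, 8), (8, 9), (10, 0), (10, 2)}; count = 11.

For each of the 121 pairs (x, y) ∈ F_11², evaluate f(x, y) mod 11. Record the zeros.
  x = 0: [0↦0, 1↦10, 2↦7, 3↦2, 4↦6, 5↦8, 6↦8, 7↦6, 8↦2, 9↦7, 10↦10]  zeros at y ∈ {0}
  x = 1: [0↦9, 1↦6, 2↦1, 3↦5, 4↦7, 5↦7, 6↦5, 7↦1, 8↦6, 9↦9, 10↦10]  zeros at y ∈ ∅
  x = 2: [0↦5, 1↦0, 2↦4, 3↦6, 4↦6, 5↦4, 6↦0, 7↦5, 8↦8, 9↦9, 10↦8]  zeros at y ∈ {1, 6}
  x = 3: [0↦10, 1↦3, 2↦5, 3↦5, 4↦3, 5↦10, 6↦4, 7↦7, 8↦8, 9↦7, 10↦4]  zeros at y ∈ ∅
  x = 4: [0↦2, 1↦4, 2↦4, 3↦2, 4↦9, 5↦3, 6↦6, 7↦7, 8↦6, 9↦3, 10↦9]  zeros at y ∈ ∅
  x = 5: [0↦3, 1↦3, 2↦1, 3↦8, 4↦2, 5↦5, 6↦6, 7↦5, 8↦2, 9↦8, 10↦1]  zeros at y ∈ ∅
  x = 6: [0↦2, 1↦0, 2↦7, 3↦1, 4↦4, 5↦5, 6↦4, 7↦1, 8↦7, 9↦0, 10↦2]  zeros at y ∈ {1, 9}
  x = 7: [0↦10, 1↦6, 2↦0, 3↦3, 4↦4, 5↦3, 6↦0, 7↦6, 8↦10, 9↦1, 10↦1]  zeros at y ∈ {2, 6}
  x = 8: [0↦5, 1↦10, 2↦2, 3↦3, 4↦2, 5↦10, 6↦5, 7↦9, 8↦0, 9↦0, 10↦9]  zeros at y ∈ {8, 9}
  x = 9: [0↦9, 1↦1, 2↦2, 3↦1, 4↦9, 5↦4, 6↦8, 7↦10, 8↦10, 9↦8, 10↦4]  zeros at y ∈ ∅
  x = 10: [0↦0, 1↦1, 2↦0, 3↦8, 4↦3, 5↦7, 6↦9, 7↦9, 8↦7, 9↦3, 10↦8]  zeros at y ∈ {0, 2}
Collecting zeros: affine points = {(0, 0), (2, 1), (2, 6), (6, 1), (6, 9), (7, 2), (7, 6), (8, 8), (8, 9), (10, 0), (10, 2)}.
Total count |C(F_11)_aff| = 11.


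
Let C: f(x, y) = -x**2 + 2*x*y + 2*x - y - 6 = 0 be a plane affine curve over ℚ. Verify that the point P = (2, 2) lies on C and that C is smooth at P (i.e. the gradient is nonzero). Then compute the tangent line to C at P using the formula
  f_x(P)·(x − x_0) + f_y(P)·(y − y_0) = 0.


Tangent line at P: 2*x + 3*y - 10 = 0.

Step 1: f(2, 2) = 0, so P lies on C.
Step 2: partial derivatives
  f_x(x, y) = -2*x + 2*y + 2, f_y(x, y) = 2*x - 1.
  f_x(P) = 2, f_y(P) = 3 (gradient nonzero, so P is smooth).
Step 3: tangent line at P: 2·(x − 2) + 3·(y − 2) = 0.
Expanding: 2*x + 3*y - 10 = 0.


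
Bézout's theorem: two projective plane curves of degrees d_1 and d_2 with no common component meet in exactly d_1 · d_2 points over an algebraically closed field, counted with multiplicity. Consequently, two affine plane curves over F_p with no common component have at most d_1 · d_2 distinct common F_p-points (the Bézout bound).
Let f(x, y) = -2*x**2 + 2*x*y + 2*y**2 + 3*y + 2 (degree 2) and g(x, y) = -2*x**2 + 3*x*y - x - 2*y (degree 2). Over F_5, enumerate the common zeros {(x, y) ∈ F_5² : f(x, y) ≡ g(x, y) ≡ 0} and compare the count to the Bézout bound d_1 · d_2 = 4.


Common zeros: ∅; count = 0; Bézout bound = 4.

deg(f) = 2, deg(g) = 2, so Bézout bound = 4.
Scan x ∈ F_5. For each x, list the y ∈ F_5 with f(x, y) ≡ 0 and those with g(x, y) ≡ 0 (mod 5); the common zeros in that column are the intersection.
  x = 0: f ≡ 0 at y ∈ ∅; g ≡ 0 at y ∈ {0}; common: ∅.
  x = 1: f ≡ 0 at y ∈ {0}; g ≡ 0 at y ∈ {3}; common: ∅.
  x = 2: f ≡ 0 at y ∈ ∅; g ≡ 0 at y ∈ {0}; common: ∅.
  x = 3: f ≡ 0 at y ∈ {1, 2}; g ≡ 0 at y ∈ {3}; common: ∅.
  x = 4: f ≡ 0 at y ∈ {0, 2}; g ≡ 0 at y ∈ ∅; common: ∅.
Collecting: common zeros = ∅, so the count is 0.
Comparison with the Bézout bound: 0 ≤ 4 = deg(f)·deg(g), as expected for curves with no common component (the affine F_5-count falls short of the bound because intersections may lie at infinity, over extension fields, or carry multiplicity).


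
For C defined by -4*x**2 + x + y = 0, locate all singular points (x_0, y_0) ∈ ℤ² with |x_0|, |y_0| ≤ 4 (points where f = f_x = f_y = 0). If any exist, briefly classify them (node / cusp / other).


No singular points in the scanned grid; C is smooth there.

Compute partial derivatives:
  f_x = 1 - 8*x.
  f_y = 1.
f_y = 1 is a nonzero constant, so f_y never vanishes: no point (x, y) can satisfy f = f_x = f_y = 0. In particular no (x, y) ∈ {−4, ..., 4}² is singular; the curve is smooth.


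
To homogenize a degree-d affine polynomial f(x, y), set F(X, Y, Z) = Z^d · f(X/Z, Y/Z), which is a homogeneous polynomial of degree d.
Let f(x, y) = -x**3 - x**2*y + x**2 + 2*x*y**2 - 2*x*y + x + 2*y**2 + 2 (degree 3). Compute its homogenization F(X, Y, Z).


F(X, Y, Z) = -X**3 - X**2*Y + X**2*Z + 2*X*Y**2 - 2*X*Y*Z + X*Z**2 + 2*Y**2*Z + 2*Z**3

deg(f) = 3.
Substitute x = X/Z, y = Y/Z into f, then multiply by Z^3.
  monomial -1·x^3·y^0 ↦ -1·X^3·Y^0·Z^0.
  monomial -1·x^2·y^1 ↦ -1·X^2·Y^1·Z^0.
  monomial 1·x^2·y^0 ↦ 1·X^2·Y^0·Z^1.
  monomial 2·x^1·y^2 ↦ 2·X^1·Y^2·Z^0.
  monomial -2·x^1·y^1 ↦ -2·X^1·Y^1·Z^1.
  monomial 1·x^1·y^0 ↦ 1·X^1·Y^0·Z^2.
  monomial 2·x^0·y^2 ↦ 2·X^0·Y^2·Z^1.
  monomial 2·x^0·y^0 ↦ 2·X^0·Y^0·Z^3.
Collecting: F(X, Y, Z) = -X**3 - X**2*Y + X**2*Z + 2*X*Y**2 - 2*X*Y*Z + X*Z**2 + 2*Y**2*Z + 2*Z**3.


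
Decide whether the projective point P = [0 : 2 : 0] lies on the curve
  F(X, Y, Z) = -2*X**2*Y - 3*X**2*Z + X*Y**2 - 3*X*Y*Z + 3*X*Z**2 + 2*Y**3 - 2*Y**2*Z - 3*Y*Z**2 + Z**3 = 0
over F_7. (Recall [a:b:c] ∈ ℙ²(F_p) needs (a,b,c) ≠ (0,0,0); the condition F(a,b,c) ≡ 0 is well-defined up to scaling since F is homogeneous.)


F(0,2,0) ≡ 2 (mod 7); P is NOT on the curve.

Evaluate F(0, 2, 0) term-by-term (mod 7).
  -2*X**2*Y ↦ -2·0·2·1 = 0
  -3*X**2*Z ↦ -3·0·1·0 = 0
  X*Y**2 ↦ 1·0·4·1 = 0
  -3*X*Y*Z ↦ -3·0·2·0 = 0
  3*X*Z**2 ↦ 3·0·1·0 = 0
  2*Y**3 ↦ 2·1·8·1 = 16
  -2*Y**2*Z ↦ -2·1·4·0 = 0
  -3*Y*Z**2 ↦ -3·1·2·0 = 0
  Z**3 ↦ 1·1·1·0 = 0
Sum: F(0, 2, 0) = (0) + (0) + (0) + (0) + (0) + (16) + (0) + (0) + (0) = 16.
Reducing mod 7: 16 ≡ 2 (mod 7).
Since F(a, b, c) ≡ 2 ≠ 0 (mod 7), P does NOT lie on the curve.


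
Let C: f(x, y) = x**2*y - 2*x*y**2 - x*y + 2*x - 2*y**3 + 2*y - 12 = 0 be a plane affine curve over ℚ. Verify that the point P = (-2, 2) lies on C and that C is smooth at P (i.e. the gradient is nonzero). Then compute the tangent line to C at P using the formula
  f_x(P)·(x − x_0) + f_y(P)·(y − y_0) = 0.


Tangent line at P: -16*x - 32 = 0.

Step 1: f(-2, 2) = 0, so P lies on C.
Step 2: partial derivatives
  f_x(x, y) = 2*x*y - 2*y**2 - y + 2, f_y(x, y) = x**2 - 4*x*y - x - 6*y**2 + 2.
  f_x(P) = -16, f_y(P) = 0 (gradient nonzero, so P is smooth).
Step 3: tangent line at P: -16·(x − -2) + 0·(y − 2) = 0.
Expanding: -16*x - 32 = 0.


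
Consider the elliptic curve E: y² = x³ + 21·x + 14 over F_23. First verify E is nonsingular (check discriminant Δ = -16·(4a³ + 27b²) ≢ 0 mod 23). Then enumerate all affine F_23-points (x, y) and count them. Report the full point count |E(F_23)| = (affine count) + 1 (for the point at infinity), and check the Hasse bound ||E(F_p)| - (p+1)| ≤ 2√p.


Affine points = {(1, 6), (1, 17), (2, 8), (2, 15), (3, 9), (3, 14), (4, 1), (4, 22), (8, 2), (8, 21), (9, 9), (9, 14), (11, 9), (11, 14), (12, 4), (12, 19), (13, 0), (14, 4), (14, 19), (15, 1), (15, 22), (19, 2), (19, 21), (20, 4), (20, 19)}; affine count = 25; |E(F_23)| = 26.

Discriminant check: Δ ∝ 4a³ + 27b² = 4·21³ + 27·14² = 4·9261 + 27·196 ≡ 16 (mod 23). Nonzero ⇒ E is nonsingular.
For each x ∈ F_23, compute rhs = x³ + 21·x + 14 mod 23, then count y ∈ F_23 with y² ≡ rhs.
  x = 0: rhs = 14, matching y values: none (0 points).
  x = 1: rhs = 13, matching y values: 6, 17 (2 points).
  x = 2: rhs = 18, matching y values: 8, 15 (2 points).
  x = 3: rhs = 12, matching y values: 9, 14 (2 points).
  x = 4: rhs = 1, matching y values: 1, 22 (2 points).
  x = 5: rhs = 14, matching y values: none (0 points).
  x = 6: rhs = 11, matching y values: none (0 points).
  x = 7: rhs = 21, matching y values: none (0 points).
  x = 8: rhs = 4, matching y values: 2, 21 (2 points).
  x = 9: rhs = 12, matching y values: 9, 14 (2 points).
  x = 10: rhs = 5, matching y values: none (0 points).
  x = 11: rhs = 12, matching y values: 9, 14 (2 points).
  x = 12: rhs = 16, matching y values: 4, 19 (2 points).
  x = 13: rhs = 0, matching y values: 0 (1 points).
  x = 14: rhs = 16, matching y values: 4, 19 (2 points).
  x = 15: rhs = 1, matching y values: 1, 22 (2 points).
  x = 16: rhs = 7, matching y values: none (0 points).
  x = 17: rhs = 17, matching y values: none (0 points).
  x = 18: rhs = 14, matching y values: none (0 points).
  x = 19: rhs = 4, matching y values: 2, 21 (2 points).
  x = 20: rhs = 16, matching y values: 4, 19 (2 points).
  x = 21: rhs = 10, matching y values: none (0 points).
  x = 22: rhs = 15, matching y values: none (0 points).
Total affine count: 25.
Full point count |E(F_23)| = 25 + 1 = 26.
Hasse bound: |26 − (23+1)| = |2| = 2 ≤ 2√23 ≈ 9.5917 ✓.


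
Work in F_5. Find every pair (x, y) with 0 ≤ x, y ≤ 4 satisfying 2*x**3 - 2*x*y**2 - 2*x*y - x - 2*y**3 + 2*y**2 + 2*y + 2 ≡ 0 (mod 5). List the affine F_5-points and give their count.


Affine F_5-points: {(1, 4), (2, 1), (3, 4), (4, 3)}; count = 4.

For each of the 25 pairs (x, y) ∈ F_5², evaluate f(x, y) mod 5. Record the zeros.
  x = 0: [0↦2, 1↦4, 2↦3, 3↦2, 4↦4]  zeros at y ∈ ∅
  x = 1: [0↦3, 1↦1, 2↦2, 3↦4, 4↦0]  zeros at y ∈ {4}
  x = 2: [0↦1, 1↦0, 2↦3, 3↦3, 4↦3]  zeros at y ∈ {1}
  x = 3: [0↦3, 1↦3, 2↦3, 3↦1, 4↦0]  zeros at y ∈ {4}
  x = 4: [0↦1, 1↦2, 2↦4, 3↦0, 4↦3]  zeros at y ∈ {3}
Collecting zeros: affine points = {(1, 4), (2, 1), (3, 4), (4, 3)}.
Total count |C(F_5)_aff| = 4.


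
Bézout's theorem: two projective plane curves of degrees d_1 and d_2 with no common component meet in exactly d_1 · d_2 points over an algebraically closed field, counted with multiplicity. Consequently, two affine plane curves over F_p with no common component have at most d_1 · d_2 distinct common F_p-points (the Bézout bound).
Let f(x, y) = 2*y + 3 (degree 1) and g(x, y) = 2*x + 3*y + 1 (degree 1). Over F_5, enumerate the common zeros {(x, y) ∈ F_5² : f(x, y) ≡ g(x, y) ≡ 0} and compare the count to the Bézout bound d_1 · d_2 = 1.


Common zeros: {(3, 1)}; count = 1; Bézout bound = 1.

deg(f) = 1, deg(g) = 1, so Bézout bound = 1.
Scan x ∈ F_5. For each x, list the y ∈ F_5 with f(x, y) ≡ 0 and those with g(x, y) ≡ 0 (mod 5); the common zeros in that column are the intersection.
  x = 0: f ≡ 0 at y ∈ {1}; g ≡ 0 at y ∈ {3}; common: ∅.
  x = 1: f ≡ 0 at y ∈ {1}; g ≡ 0 at y ∈ {4}; common: ∅.
  x = 2: f ≡ 0 at y ∈ {1}; g ≡ 0 at y ∈ {0}; common: ∅.
  x = 3: f ≡ 0 at y ∈ {1}; g ≡ 0 at y ∈ {1}; common: {1}.
  x = 4: f ≡ 0 at y ∈ {1}; g ≡ 0 at y ∈ {2}; common: ∅.
Collecting: common zeros = {(3, 1)}, so the count is 1.
Comparison with the Bézout bound: 1 ≤ 1 = deg(f)·deg(g), as expected for curves with no common component (the bound is attained).


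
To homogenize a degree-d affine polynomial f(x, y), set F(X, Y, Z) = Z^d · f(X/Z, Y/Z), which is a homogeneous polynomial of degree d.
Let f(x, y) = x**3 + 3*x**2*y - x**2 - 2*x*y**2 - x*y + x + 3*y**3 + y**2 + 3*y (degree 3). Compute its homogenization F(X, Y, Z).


F(X, Y, Z) = X**3 + 3*X**2*Y - X**2*Z - 2*X*Y**2 - X*Y*Z + X*Z**2 + 3*Y**3 + Y**2*Z + 3*Y*Z**2

deg(f) = 3.
Substitute x = X/Z, y = Y/Z into f, then multiply by Z^3.
  monomial 1·x^3·y^0 ↦ 1·X^3·Y^0·Z^0.
  monomial 3·x^2·y^1 ↦ 3·X^2·Y^1·Z^0.
  monomial -1·x^2·y^0 ↦ -1·X^2·Y^0·Z^1.
  monomial -2·x^1·y^2 ↦ -2·X^1·Y^2·Z^0.
  monomial -1·x^1·y^1 ↦ -1·X^1·Y^1·Z^1.
  monomial 1·x^1·y^0 ↦ 1·X^1·Y^0·Z^2.
  monomial 3·x^0·y^3 ↦ 3·X^0·Y^3·Z^0.
  monomial 1·x^0·y^2 ↦ 1·X^0·Y^2·Z^1.
  monomial 3·x^0·y^1 ↦ 3·X^0·Y^1·Z^2.
Collecting: F(X, Y, Z) = X**3 + 3*X**2*Y - X**2*Z - 2*X*Y**2 - X*Y*Z + X*Z**2 + 3*Y**3 + Y**2*Z + 3*Y*Z**2.


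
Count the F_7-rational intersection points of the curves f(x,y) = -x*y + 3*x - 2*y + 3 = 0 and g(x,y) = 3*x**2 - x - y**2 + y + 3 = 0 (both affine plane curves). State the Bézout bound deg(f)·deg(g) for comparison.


Common zeros: {(6, 0)}; count = 1; Bézout bound = 4.

deg(f) = 2, deg(g) = 2, so Bézout bound = 4.
Scan x ∈ F_7. For each x, list the y ∈ F_7 with f(x, y) ≡ 0 and those with g(x, y) ≡ 0 (mod 7); the common zeros in that column are the intersection.
  x = 0: f ≡ 0 at y ∈ {5}; g ≡ 0 at y ∈ ∅; common: ∅.
  x = 1: f ≡ 0 at y ∈ {2}; g ≡ 0 at y ∈ {4}; common: ∅.
  x = 2: f ≡ 0 at y ∈ {4}; g ≡ 0 at y ∈ {3, 5}; common: ∅.
  x = 3: f ≡ 0 at y ∈ {1}; g ≡ 0 at y ∈ {3, 5}; common: ∅.
  x = 4: f ≡ 0 at y ∈ {6}; g ≡ 0 at y ∈ {4}; common: ∅.
  x = 5: f ≡ 0 at y ∈ ∅; g ≡ 0 at y ∈ ∅; common: ∅.
  x = 6: f ≡ 0 at y ∈ {0}; g ≡ 0 at y ∈ {0, 1}; common: {0}.
Collecting: common zeros = {(6, 0)}, so the count is 1.
Comparison with the Bézout bound: 1 ≤ 4 = deg(f)·deg(g), as expected for curves with no common component (the affine F_7-count falls short of the bound because intersections may lie at infinity, over extension fields, or carry multiplicity).


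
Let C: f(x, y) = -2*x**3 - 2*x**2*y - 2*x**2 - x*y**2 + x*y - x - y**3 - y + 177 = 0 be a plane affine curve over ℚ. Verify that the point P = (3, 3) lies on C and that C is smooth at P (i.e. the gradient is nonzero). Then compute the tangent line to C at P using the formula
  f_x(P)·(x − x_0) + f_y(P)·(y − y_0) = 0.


Tangent line at P: -109*x - 61*y + 510 = 0.

Step 1: f(3, 3) = 0, so P lies on C.
Step 2: partial derivatives
  f_x(x, y) = -6*x**2 - 4*x*y - 4*x - y**2 + y - 1, f_y(x, y) = -2*x**2 - 2*x*y + x - 3*y**2 - 1.
  f_x(P) = -109, f_y(P) = -61 (gradient nonzero, so P is smooth).
Step 3: tangent line at P: -109·(x − 3) + -61·(y − 3) = 0.
Expanding: -109*x - 61*y + 510 = 0.


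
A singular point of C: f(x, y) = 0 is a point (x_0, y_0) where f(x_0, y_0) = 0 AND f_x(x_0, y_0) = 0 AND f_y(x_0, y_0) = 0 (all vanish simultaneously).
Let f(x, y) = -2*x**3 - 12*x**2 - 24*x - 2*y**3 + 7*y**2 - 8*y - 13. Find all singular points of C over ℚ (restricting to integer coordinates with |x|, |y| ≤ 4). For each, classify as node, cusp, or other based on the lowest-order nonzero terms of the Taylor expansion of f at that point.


Singular points: {(-2, 1)}; classification: cusp.

Compute partial derivatives:
  f_x = -6*x**2 - 24*x - 24.
  f_y = -6*y**2 + 14*y - 8.
Scan x_0 ∈ {−4, ..., 4}. For each x_0, f_y(x_0, y) is a polynomial in y; find its integer roots y ∈ {−4, ..., 4}, then test f_x and f at those candidates.
  x = -4: f_y(-4, y) = -6*y**2 + 14*y - 8; vanishes at y ∈ {1}. (-4, 1): f_x = -24 ≠ 0.
  x = -3: f_y(-3, y) = -6*y**2 + 14*y - 8; vanishes at y ∈ {1}. (-3, 1): f_x = -6 ≠ 0.
  x = -2: f_y(-2, y) = -6*y**2 + 14*y - 8; vanishes at y ∈ {1}. (-2, 1): f_x = 0, f = 0 — SINGULAR.
  x = -1: f_y(-1, y) = -6*y**2 + 14*y - 8; vanishes at y ∈ {1}. (-1, 1): f_x = -6 ≠ 0.
  x = 0: f_y(0, y) = -6*y**2 + 14*y - 8; vanishes at y ∈ {1}. (0, 1): f_x = -24 ≠ 0.
  x = 1: f_y(1, y) = -6*y**2 + 14*y - 8; vanishes at y ∈ {1}. (1, 1): f_x = -54 ≠ 0.
  x = 2: f_y(2, y) = -6*y**2 + 14*y - 8; vanishes at y ∈ {1}. (2, 1): f_x = -96 ≠ 0.
  x = 3: f_y(3, y) = -6*y**2 + 14*y - 8; vanishes at y ∈ {1}. (3, 1): f_x = -150 ≠ 0.
  x = 4: f_y(4, y) = -6*y**2 + 14*y - 8; vanishes at y ∈ {1}. (4, 1): f_x = -216 ≠ 0.
Only singular point on the grid: (-2, 1).
Classify: substitute x = -2 + u, y = 1 + v and expand: f = -2*u**3 - 2*v**3 + v**2.
No constant or linear terms (consistent with a singular point). Quadratic part: v**2. Cubic part: -2*u**3 - 2*v**3.
The quadratic part v**2 is a perfect square, so there is a single (double) tangent line v = 0, i.e. y = 1. Restricting the cubic part to that line (v = 0) leaves -2*u**3 ≠ 0, so f is not divisible by v and the branch is v² ≈ 2*u**3 to lowest order — this is a cusp.
Classification: cusp.


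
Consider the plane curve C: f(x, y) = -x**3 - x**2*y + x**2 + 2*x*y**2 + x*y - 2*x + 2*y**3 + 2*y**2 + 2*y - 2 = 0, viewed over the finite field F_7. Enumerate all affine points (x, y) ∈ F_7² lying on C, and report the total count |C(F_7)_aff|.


Affine F_7-points: {(0, 5), (1, 4), (2, 3), (3, 2), (4, 1), (4, 3), (4, 5), (5, 0), (5, 2), (5, 6), (6, 3), (6, 5), (6, 6)}; count = 13.

For each of the 49 pairs (x, y) ∈ F_7², evaluate f(x, y) mod 7. Record the zeros.
  x = 0: [0↦5, 1↦4, 2↦5, 3↦6, 4↦5, 5↦0, 6↦3]  zeros at y ∈ {5}
  x = 1: [0↦3, 1↦4, 2↦4, 3↦1, 4↦0, 5↦6, 6↦3]  zeros at y ∈ {4}
  x = 2: [0↦4, 1↦5, 2↦2, 3↦0, 4↦4, 5↦5, 6↦1]  zeros at y ∈ {3}
  x = 3: [0↦2, 1↦1, 2↦0, 3↦4, 4↦4, 5↦5, 6↦5]  zeros at y ∈ {2}
  x = 4: [0↦5, 1↦0, 2↦6, 3↦0, 4↦1, 5↦0, 6↦2]  zeros at y ∈ {1, 3, 5}
  x = 5: [0↦0, 1↦3, 2↦0, 3↦3, 4↦3, 5↦5, 6↦0]  zeros at y ∈ {0, 2, 6}
  x = 6: [0↦2, 1↦4, 2↦4, 3↦0, 4↦4, 5↦0, 6↦0]  zeros at y ∈ {3, 5, 6}
Collecting zeros: affine points = {(0, 5), (1, 4), (2, 3), (3, 2), (4, 1), (4, 3), (4, 5), (5, 0), (5, 2), (5, 6), (6, 3), (6, 5), (6, 6)}.
Total count |C(F_7)_aff| = 13.


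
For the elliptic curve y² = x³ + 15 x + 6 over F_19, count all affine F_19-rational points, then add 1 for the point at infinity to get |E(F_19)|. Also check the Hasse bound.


Affine points = {(0, 5), (0, 14), (2, 5), (2, 14), (4, 4), (4, 15), (5, 4), (5, 15), (7, 6), (7, 13), (8, 7), (8, 12), (10, 4), (10, 15), (11, 1), (11, 18), (13, 2), (13, 17), (17, 5), (17, 14), (18, 3), (18, 16)}; affine count = 22; |E(F_19)| = 23.

Discriminant check: Δ ∝ 4a³ + 27b² = 4·15³ + 27·6² = 4·3375 + 27·36 ≡ 13 (mod 19). Nonzero ⇒ E is nonsingular.
For each x ∈ F_19, compute rhs = x³ + 15·x + 6 mod 19, then count y ∈ F_19 with y² ≡ rhs.
  x = 0: rhs = 6, matching y values: 5, 14 (2 points).
  x = 1: rhs = 3, matching y values: none (0 points).
  x = 2: rhs = 6, matching y values: 5, 14 (2 points).
  x = 3: rhs = 2, matching y values: none (0 points).
  x = 4: rhs = 16, matching y values: 4, 15 (2 points).
  x = 5: rhs = 16, matching y values: 4, 15 (2 points).
  x = 6: rhs = 8, matching y values: none (0 points).
  x = 7: rhs = 17, matching y values: 6, 13 (2 points).
  x = 8: rhs = 11, matching y values: 7, 12 (2 points).
  x = 9: rhs = 15, matching y values: none (0 points).
  x = 10: rhs = 16, matching y values: 4, 15 (2 points).
  x = 11: rhs = 1, matching y values: 1, 18 (2 points).
  x = 12: rhs = 14, matching y values: none (0 points).
  x = 13: rhs = 4, matching y values: 2, 17 (2 points).
  x = 14: rhs = 15, matching y values: none (0 points).
  x = 15: rhs = 15, matching y values: none (0 points).
  x = 16: rhs = 10, matching y values: none (0 points).
  x = 17: rhs = 6, matching y values: 5, 14 (2 points).
  x = 18: rhs = 9, matching y values: 3, 16 (2 points).
Total affine count: 22.
Full point count |E(F_19)| = 22 + 1 = 23.
Hasse bound: |23 − (19+1)| = |3| = 3 ≤ 2√19 ≈ 8.7178 ✓.


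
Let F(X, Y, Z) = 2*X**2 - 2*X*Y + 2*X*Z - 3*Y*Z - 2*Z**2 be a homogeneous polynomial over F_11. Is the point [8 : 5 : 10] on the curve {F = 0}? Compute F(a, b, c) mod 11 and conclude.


F(8,5,10) ≡ 1 (mod 11); P is NOT on the curve.

Evaluate F(8, 5, 10) term-by-term (mod 11).
  2*X**2 ↦ 2·64·1·1 = 128
  -2*X*Y ↦ -2·8·5·1 = -80
  2*X*Z ↦ 2·8·1·10 = 160
  -3*Y*Z ↦ -3·1·5·10 = -150
  -2*Z**2 ↦ -2·1·1·100 = -200
Sum: F(8, 5, 10) = (128) + (-80) + (160) + (-150) + (-200) = -142.
Reducing mod 11: -142 ≡ 1 (mod 11).
Since F(a, b, c) ≡ 1 ≠ 0 (mod 11), P does NOT lie on the curve.
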